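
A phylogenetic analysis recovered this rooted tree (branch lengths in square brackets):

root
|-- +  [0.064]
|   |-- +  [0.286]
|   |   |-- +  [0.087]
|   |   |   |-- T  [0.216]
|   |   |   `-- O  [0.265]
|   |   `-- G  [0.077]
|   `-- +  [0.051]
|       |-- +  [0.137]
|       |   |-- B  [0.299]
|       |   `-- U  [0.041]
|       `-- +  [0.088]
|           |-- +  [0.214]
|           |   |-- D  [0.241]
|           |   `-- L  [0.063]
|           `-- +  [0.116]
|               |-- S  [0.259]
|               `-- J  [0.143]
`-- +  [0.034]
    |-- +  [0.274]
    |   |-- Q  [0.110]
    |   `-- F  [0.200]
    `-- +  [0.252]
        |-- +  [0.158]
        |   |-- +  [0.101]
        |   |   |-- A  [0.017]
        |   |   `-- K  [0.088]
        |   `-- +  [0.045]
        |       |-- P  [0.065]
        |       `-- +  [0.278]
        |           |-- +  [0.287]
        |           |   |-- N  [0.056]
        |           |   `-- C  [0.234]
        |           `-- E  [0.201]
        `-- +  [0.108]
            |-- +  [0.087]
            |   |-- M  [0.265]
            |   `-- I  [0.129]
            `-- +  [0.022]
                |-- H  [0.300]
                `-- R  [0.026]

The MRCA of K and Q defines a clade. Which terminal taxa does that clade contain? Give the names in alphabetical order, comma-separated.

Tracing K: it sits inside (A,K).
Tracing Q: it sits inside (Q,F).
The smallest clade enclosing both is ((Q,F),(((A,K),(P,((N,C),E))),((M,I),(H,R)))); the answer is its 12 terminal taxa in alphabetical order.

A, C, E, F, H, I, K, M, N, P, Q, R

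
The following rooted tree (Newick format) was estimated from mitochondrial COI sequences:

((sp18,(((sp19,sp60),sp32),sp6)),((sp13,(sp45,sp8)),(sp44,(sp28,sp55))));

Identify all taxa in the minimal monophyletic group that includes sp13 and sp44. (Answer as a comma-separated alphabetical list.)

sp13, sp28, sp44, sp45, sp55, sp8

Tracing sp13: it sits inside (sp13,(sp45,sp8)).
Tracing sp44: it sits inside (sp44,(sp28,sp55)).
The smallest clade enclosing both is ((sp13,(sp45,sp8)),(sp44,(sp28,sp55))); the answer is its 6 terminal taxa in alphabetical order.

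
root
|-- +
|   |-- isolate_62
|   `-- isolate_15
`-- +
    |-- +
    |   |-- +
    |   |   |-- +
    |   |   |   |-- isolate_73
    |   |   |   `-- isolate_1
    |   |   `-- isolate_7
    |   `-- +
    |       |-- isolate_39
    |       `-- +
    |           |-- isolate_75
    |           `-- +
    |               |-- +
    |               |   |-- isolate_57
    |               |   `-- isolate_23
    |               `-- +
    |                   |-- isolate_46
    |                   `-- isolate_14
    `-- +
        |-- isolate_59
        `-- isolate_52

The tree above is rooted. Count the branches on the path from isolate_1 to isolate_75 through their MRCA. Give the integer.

The MRCA of isolate_1 and isolate_75 is the node subtending (((isolate_73,isolate_1),isolate_7),(isolate_39,(isolate_75,((isolate_57,isolate_23),(isolate_46,isolate_14))))).
From isolate_1 up to that node: 3 branches. From isolate_75 up to the same node: 3 branches. Total: 3 + 3 = 6.

6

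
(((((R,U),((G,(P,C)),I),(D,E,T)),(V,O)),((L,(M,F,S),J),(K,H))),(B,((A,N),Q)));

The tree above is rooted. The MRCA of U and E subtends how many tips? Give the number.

9

The MRCA of U and E is the node subtending ((R,U),((G,(P,C)),I),(D,E,T)).
That clade contains 9 terminal taxa: C, D, E, G, I, P, R, T, U.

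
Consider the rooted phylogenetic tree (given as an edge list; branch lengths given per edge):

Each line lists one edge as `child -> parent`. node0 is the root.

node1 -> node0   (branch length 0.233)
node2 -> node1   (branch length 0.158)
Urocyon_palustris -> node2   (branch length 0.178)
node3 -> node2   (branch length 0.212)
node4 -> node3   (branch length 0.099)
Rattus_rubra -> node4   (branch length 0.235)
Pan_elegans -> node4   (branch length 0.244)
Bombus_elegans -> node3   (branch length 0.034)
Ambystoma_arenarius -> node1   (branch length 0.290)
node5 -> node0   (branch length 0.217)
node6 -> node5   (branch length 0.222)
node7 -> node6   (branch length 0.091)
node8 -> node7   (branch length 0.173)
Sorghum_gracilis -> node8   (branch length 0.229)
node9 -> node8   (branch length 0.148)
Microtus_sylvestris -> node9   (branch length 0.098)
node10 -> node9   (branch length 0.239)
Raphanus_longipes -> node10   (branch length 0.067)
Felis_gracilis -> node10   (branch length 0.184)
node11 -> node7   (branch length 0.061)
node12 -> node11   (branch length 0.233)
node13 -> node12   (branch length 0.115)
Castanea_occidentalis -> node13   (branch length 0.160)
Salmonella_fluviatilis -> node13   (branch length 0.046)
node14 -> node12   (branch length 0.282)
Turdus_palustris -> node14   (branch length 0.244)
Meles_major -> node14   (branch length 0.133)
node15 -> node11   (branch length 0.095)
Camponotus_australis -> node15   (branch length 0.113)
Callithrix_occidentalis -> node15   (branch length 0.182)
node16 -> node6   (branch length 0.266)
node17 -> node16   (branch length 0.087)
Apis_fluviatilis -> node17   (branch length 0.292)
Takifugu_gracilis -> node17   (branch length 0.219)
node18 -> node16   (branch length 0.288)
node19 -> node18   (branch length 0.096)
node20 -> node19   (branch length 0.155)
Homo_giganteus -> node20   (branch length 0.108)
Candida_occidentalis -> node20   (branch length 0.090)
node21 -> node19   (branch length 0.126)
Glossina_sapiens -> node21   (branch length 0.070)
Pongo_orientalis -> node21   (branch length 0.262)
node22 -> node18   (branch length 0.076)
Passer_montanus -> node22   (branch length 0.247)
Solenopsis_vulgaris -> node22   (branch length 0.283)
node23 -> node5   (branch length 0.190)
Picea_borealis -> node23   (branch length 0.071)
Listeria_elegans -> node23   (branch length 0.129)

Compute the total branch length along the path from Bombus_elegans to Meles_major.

1.876

The path runs Bombus_elegans → … → MRCA → … → Meles_major; the MRCA is the root of the tree.
Branch lengths along that path: 0.034 + 0.212 + 0.158 + 0.233 + 0.217 + 0.222 + 0.091 + 0.061 + 0.233 + 0.282 + 0.133 = 1.876.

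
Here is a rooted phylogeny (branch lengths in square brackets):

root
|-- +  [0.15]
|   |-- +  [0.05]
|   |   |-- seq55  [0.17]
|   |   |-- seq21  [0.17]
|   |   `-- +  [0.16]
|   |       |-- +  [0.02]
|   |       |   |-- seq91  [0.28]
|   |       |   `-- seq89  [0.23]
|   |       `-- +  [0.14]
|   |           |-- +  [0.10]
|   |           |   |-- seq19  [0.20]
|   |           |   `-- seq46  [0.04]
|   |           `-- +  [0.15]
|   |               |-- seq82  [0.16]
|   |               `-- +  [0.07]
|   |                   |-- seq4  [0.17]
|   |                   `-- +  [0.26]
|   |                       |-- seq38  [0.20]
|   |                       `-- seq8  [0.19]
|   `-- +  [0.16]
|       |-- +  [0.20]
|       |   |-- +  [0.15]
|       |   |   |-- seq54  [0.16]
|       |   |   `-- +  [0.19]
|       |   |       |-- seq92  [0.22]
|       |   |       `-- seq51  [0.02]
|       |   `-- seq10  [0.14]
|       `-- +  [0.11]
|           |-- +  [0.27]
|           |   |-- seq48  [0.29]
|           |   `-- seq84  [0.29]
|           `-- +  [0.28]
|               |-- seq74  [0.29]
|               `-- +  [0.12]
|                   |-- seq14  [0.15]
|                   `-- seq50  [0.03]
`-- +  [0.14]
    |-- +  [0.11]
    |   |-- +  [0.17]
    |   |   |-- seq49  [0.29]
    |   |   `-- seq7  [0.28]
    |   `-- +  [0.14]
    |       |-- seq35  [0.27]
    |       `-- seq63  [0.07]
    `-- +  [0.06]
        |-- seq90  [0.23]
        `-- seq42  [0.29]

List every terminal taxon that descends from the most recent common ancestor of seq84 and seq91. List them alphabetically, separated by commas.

seq10, seq14, seq19, seq21, seq38, seq4, seq46, seq48, seq50, seq51, seq54, seq55, seq74, seq8, seq82, seq84, seq89, seq91, seq92

Tracing seq84: it sits inside (seq48,seq84).
Tracing seq91: it sits inside (seq91,seq89).
The smallest clade enclosing both is ((seq55,seq21,((seq91,seq89),((seq19,seq46),(seq82,(seq4,(seq38,seq8)))))),(((seq54,(seq92,seq51)),seq10),((seq48,seq84),(seq74,(seq14,seq50))))); the answer is its 19 terminal taxa in alphabetical order.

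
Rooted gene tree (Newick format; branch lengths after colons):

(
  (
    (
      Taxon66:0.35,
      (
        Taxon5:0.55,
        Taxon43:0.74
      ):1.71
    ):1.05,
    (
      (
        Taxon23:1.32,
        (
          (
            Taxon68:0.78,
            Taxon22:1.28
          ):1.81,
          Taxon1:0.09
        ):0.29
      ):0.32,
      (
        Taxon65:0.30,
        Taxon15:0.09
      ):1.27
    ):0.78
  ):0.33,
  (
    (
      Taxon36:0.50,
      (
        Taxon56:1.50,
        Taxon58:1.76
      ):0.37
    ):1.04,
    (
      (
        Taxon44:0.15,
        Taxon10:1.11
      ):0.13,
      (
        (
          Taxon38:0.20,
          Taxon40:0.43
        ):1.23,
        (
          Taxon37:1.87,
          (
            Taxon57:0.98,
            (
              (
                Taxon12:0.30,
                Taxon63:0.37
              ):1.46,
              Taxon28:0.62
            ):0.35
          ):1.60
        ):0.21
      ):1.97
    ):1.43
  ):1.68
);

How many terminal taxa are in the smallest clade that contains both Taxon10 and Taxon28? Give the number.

9

The MRCA of Taxon10 and Taxon28 is the node subtending ((Taxon44,Taxon10),((Taxon38,Taxon40),(Taxon37,(Taxon57,((Taxon12,Taxon63),Taxon28))))).
That clade contains 9 terminal taxa: Taxon10, Taxon12, Taxon28, Taxon37, Taxon38, Taxon40, Taxon44, Taxon57, Taxon63.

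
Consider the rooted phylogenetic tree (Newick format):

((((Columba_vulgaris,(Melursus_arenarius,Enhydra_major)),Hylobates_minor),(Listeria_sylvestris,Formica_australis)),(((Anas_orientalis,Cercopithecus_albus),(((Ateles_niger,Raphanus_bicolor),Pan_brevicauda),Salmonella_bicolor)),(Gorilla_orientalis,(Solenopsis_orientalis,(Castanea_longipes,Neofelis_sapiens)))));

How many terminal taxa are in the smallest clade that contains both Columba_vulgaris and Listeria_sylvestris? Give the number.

6

The MRCA of Columba_vulgaris and Listeria_sylvestris is the node subtending (((Columba_vulgaris,(Melursus_arenarius,Enhydra_major)),Hylobates_minor),(Listeria_sylvestris,Formica_australis)).
That clade contains 6 terminal taxa: Columba_vulgaris, Enhydra_major, Formica_australis, Hylobates_minor, Listeria_sylvestris, Melursus_arenarius.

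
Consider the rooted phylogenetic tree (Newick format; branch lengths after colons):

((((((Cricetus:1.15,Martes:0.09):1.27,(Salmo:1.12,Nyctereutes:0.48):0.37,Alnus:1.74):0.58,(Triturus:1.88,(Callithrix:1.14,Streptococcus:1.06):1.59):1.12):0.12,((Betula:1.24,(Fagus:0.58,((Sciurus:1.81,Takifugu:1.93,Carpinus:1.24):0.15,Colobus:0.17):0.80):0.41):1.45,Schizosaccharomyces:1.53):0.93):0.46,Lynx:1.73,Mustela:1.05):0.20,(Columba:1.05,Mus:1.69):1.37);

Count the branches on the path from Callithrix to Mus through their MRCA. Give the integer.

The MRCA of Callithrix and Mus is the root of the tree.
From Callithrix up to that node: 6 branches. From Mus up to the same node: 2 branches. Total: 6 + 2 = 8.

8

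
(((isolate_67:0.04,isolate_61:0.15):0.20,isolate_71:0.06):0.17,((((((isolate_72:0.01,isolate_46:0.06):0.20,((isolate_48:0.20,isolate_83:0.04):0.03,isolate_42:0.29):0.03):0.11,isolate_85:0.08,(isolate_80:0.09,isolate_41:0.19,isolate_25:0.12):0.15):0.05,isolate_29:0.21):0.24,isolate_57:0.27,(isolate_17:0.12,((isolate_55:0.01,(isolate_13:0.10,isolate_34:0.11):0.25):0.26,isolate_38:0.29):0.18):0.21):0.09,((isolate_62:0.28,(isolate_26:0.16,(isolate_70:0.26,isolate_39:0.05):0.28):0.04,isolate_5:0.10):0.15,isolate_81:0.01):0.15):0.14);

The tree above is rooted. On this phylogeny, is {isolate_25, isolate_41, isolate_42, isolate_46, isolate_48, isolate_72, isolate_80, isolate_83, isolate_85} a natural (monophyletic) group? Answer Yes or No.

The most recent common ancestor of these taxa subtends (((isolate_72,isolate_46),((isolate_48,isolate_83),isolate_42)),isolate_85,(isolate_80,isolate_41,isolate_25)).
That clade has exactly 9 tips — every listed taxon and nothing else — so the group is monophyletic.

Yes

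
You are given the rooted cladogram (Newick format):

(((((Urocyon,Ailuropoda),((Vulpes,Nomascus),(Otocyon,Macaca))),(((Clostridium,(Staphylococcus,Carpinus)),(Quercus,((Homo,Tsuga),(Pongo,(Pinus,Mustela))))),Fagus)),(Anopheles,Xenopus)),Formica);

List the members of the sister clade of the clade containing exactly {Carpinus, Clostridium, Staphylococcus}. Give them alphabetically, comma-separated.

The clade containing exactly {Carpinus, Clostridium, Staphylococcus} attaches to the tree at the node subtending ((Clostridium,(Staphylococcus,Carpinus)),(Quercus,((Homo,Tsuga),(Pongo,(Pinus,Mustela))))).
The other lineage descending from that same node — the sister group — is (Quercus,((Homo,Tsuga),(Pongo,(Pinus,Mustela)))); its 6 tips in alphabetical order are the answer.

Homo, Mustela, Pinus, Pongo, Quercus, Tsuga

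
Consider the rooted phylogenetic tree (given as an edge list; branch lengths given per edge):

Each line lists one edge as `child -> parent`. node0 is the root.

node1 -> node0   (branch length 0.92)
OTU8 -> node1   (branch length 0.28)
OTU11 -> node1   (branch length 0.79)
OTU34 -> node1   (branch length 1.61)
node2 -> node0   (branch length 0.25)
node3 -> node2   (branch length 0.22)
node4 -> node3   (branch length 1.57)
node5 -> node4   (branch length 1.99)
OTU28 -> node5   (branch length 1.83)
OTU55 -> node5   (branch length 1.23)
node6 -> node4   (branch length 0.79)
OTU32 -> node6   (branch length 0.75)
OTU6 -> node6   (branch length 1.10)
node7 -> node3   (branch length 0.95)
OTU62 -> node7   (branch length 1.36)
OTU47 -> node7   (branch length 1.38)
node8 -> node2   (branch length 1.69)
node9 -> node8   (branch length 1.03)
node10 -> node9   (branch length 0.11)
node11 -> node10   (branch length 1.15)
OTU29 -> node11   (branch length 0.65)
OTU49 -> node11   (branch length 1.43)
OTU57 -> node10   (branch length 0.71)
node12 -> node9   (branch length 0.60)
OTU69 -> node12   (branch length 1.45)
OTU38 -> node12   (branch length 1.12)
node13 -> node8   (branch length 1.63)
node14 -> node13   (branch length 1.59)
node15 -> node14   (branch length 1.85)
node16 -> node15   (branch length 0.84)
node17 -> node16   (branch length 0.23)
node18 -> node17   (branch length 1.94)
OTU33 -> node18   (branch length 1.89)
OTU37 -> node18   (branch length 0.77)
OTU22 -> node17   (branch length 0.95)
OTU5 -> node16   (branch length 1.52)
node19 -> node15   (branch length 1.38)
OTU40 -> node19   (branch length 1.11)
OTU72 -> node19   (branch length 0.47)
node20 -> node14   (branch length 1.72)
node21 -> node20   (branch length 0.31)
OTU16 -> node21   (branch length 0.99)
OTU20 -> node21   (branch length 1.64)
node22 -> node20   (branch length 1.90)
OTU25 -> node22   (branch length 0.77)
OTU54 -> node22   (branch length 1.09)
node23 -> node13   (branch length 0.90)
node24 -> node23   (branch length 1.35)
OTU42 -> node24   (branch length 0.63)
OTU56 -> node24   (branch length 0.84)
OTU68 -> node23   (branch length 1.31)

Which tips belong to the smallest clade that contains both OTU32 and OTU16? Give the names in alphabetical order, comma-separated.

OTU16, OTU20, OTU22, OTU25, OTU28, OTU29, OTU32, OTU33, OTU37, OTU38, OTU40, OTU42, OTU47, OTU49, OTU5, OTU54, OTU55, OTU56, OTU57, OTU6, OTU62, OTU68, OTU69, OTU72

Tracing OTU32: it sits inside (OTU32,OTU6).
Tracing OTU16: it sits inside (OTU16,OTU20).
The smallest clade enclosing both is ((((OTU28,OTU55),(OTU32,OTU6)),(OTU62,OTU47)),((((OTU29,OTU49),OTU57),(OTU69,OTU38)),((((((OTU33,OTU37),OTU22),OTU5),(OTU40,OTU72)),((OTU16,OTU20),(OTU25,OTU54))),((OTU42,OTU56),OTU68)))); the answer is its 24 terminal taxa in alphabetical order.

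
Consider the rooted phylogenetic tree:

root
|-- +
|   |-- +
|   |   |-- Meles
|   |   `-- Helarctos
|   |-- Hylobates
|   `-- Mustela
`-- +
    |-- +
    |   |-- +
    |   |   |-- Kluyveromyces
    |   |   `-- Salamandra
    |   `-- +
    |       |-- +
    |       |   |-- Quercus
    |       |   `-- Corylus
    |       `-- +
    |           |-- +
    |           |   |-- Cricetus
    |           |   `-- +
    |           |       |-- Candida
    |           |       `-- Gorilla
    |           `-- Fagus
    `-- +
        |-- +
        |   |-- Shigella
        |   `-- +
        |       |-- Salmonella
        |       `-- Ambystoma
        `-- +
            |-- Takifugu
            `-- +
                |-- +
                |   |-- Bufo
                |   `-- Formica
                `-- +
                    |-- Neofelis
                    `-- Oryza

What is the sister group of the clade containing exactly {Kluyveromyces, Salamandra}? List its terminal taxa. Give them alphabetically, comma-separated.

Candida, Corylus, Cricetus, Fagus, Gorilla, Quercus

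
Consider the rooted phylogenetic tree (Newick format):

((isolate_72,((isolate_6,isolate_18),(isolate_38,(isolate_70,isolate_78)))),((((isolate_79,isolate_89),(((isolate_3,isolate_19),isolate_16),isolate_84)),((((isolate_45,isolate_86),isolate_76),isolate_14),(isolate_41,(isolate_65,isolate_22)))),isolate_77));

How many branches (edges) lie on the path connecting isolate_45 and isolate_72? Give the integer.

The MRCA of isolate_45 and isolate_72 is the root of the tree.
From isolate_45 up to that node: 7 branches. From isolate_72 up to the same node: 2 branches. Total: 7 + 2 = 9.

9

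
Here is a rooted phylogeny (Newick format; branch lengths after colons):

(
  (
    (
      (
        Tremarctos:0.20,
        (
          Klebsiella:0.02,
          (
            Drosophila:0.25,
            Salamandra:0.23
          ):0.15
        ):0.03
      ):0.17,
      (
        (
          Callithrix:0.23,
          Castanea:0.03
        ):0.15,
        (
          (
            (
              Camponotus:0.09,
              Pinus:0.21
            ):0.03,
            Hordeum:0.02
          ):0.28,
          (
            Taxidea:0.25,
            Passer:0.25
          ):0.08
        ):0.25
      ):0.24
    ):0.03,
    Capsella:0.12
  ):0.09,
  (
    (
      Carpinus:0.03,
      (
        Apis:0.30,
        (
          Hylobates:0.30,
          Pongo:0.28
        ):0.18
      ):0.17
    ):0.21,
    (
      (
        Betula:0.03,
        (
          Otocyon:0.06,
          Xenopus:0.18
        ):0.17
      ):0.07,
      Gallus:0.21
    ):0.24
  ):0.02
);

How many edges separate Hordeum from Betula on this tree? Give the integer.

10

The MRCA of Hordeum and Betula is the root of the tree.
From Hordeum up to that node: 6 branches. From Betula up to the same node: 4 branches. Total: 6 + 4 = 10.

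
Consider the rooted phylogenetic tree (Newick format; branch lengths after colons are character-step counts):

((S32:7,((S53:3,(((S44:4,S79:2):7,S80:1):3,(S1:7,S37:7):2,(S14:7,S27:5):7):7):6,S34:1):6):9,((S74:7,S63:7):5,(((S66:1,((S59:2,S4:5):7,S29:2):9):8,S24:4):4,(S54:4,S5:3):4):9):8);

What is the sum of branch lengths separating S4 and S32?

The path runs S4 → … → MRCA → … → S32; the MRCA is the root of the tree.
Branch lengths along that path: 5 + 7 + 9 + 8 + 4 + 9 + 8 + 9 + 7 = 66.

66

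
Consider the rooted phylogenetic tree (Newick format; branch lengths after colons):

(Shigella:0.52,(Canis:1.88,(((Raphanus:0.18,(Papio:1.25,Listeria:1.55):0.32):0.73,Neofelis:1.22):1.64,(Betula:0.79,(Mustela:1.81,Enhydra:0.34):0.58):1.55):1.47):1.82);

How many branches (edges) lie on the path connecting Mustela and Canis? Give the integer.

The MRCA of Mustela and Canis is the node subtending (Canis,(((Raphanus,(Papio,Listeria)),Neofelis),(Betula,(Mustela,Enhydra)))).
From Mustela up to that node: 4 branches. From Canis up to the same node: 1 branch. Total: 4 + 1 = 5.

5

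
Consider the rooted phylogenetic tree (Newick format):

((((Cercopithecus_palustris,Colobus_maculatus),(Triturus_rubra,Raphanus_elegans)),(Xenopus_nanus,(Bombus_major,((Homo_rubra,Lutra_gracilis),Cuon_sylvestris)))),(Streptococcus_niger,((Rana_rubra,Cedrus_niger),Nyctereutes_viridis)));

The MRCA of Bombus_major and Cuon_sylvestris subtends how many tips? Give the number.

4

The MRCA of Bombus_major and Cuon_sylvestris is the node subtending (Bombus_major,((Homo_rubra,Lutra_gracilis),Cuon_sylvestris)).
That clade contains 4 terminal taxa: Bombus_major, Cuon_sylvestris, Homo_rubra, Lutra_gracilis.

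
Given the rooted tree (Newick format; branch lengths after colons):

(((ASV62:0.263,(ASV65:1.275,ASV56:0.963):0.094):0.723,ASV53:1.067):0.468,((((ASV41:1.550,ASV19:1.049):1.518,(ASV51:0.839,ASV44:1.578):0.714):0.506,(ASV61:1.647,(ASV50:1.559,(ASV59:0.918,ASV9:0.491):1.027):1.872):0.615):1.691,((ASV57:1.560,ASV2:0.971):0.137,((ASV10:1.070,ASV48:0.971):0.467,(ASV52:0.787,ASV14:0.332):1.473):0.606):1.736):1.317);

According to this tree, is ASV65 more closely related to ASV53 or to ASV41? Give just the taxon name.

ASV53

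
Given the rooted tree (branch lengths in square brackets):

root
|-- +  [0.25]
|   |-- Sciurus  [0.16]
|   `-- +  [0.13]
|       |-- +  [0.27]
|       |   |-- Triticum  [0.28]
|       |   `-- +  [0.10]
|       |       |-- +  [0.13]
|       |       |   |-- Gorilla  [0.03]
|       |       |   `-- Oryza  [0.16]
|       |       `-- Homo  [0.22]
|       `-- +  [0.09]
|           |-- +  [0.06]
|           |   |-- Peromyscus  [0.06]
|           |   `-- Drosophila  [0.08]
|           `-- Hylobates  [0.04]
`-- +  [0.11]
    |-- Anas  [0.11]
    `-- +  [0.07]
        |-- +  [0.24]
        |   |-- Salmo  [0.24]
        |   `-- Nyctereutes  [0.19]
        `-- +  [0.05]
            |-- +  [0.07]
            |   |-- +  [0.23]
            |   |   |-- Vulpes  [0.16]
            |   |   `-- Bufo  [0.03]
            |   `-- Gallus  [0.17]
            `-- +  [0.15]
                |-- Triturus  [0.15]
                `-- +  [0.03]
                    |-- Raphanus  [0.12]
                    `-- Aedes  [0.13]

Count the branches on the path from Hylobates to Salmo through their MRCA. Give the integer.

The MRCA of Hylobates and Salmo is the root of the tree.
From Hylobates up to that node: 4 branches. From Salmo up to the same node: 4 branches. Total: 4 + 4 = 8.

8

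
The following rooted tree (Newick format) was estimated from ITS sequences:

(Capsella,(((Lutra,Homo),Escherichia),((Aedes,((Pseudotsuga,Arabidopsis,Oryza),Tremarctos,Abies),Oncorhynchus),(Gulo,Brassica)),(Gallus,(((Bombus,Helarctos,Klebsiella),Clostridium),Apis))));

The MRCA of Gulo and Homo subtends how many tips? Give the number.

The MRCA of Gulo and Homo is the node subtending (((Lutra,Homo),Escherichia),((Aedes,((Pseudotsuga,Arabidopsis,Oryza),Tremarctos,Abies),Oncorhynchus),(Gulo,Brassica)),(Gallus,(((Bombus,Helarctos,Klebsiella),Clostridium),Apis))).
That clade contains 18 terminal taxa: Abies, Aedes, Apis, Arabidopsis, Bombus, Brassica, Clostridium, Escherichia, Gallus, Gulo, Helarctos, Homo, Klebsiella, Lutra, Oncorhynchus, Oryza, Pseudotsuga, Tremarctos.

18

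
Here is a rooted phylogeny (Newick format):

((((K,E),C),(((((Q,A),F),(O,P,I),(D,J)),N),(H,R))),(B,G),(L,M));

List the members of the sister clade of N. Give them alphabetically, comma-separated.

A, D, F, I, J, O, P, Q

N attaches to the tree at the node subtending ((((Q,A),F),(O,P,I),(D,J)),N).
The other lineage descending from that same node — the sister group — is (((Q,A),F),(O,P,I),(D,J)); its 8 tips in alphabetical order are the answer.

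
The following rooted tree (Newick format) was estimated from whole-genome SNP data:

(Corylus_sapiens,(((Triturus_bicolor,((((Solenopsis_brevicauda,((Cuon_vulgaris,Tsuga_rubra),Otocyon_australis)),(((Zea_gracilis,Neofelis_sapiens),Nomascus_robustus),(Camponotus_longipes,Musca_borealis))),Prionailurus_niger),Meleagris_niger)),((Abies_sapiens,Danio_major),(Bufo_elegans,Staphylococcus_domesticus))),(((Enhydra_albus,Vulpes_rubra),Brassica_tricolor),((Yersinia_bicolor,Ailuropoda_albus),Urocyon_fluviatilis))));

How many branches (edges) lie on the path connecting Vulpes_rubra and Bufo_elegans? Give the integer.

8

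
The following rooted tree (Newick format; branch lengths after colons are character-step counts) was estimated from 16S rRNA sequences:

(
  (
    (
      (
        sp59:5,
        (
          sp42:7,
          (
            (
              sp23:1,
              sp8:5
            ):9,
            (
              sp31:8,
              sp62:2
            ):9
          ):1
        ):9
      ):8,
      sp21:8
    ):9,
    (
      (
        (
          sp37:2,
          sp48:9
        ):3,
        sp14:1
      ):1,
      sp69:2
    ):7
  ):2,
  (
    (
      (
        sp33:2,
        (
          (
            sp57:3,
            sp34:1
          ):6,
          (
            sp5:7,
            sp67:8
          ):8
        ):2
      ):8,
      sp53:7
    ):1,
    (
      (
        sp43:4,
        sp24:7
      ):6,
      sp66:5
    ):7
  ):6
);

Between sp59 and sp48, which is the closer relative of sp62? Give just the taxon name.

The MRCA of sp62 and sp59 subtends (sp59,(sp42,((sp23,sp8),(sp31,sp62)))) (6 taxa).
The MRCA of sp62 and sp48 subtends (((sp59,(sp42,((sp23,sp8),(sp31,sp62)))),sp21),(((sp37,sp48),sp14),sp69)) (11 taxa).
The first is nested inside the second, so sp62 shares a more recent common ancestor with sp59.

sp59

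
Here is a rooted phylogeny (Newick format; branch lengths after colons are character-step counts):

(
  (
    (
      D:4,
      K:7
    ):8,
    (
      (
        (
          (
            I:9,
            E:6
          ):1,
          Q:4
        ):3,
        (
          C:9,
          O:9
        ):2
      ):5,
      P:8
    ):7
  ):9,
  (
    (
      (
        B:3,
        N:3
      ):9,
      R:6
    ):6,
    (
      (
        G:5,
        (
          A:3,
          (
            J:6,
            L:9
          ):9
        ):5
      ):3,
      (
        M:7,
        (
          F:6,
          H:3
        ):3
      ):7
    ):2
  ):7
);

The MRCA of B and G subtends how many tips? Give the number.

The MRCA of B and G is the node subtending (((B,N),R),((G,(A,(J,L))),(M,(F,H)))).
That clade contains 10 terminal taxa: A, B, F, G, H, J, L, M, N, R.

10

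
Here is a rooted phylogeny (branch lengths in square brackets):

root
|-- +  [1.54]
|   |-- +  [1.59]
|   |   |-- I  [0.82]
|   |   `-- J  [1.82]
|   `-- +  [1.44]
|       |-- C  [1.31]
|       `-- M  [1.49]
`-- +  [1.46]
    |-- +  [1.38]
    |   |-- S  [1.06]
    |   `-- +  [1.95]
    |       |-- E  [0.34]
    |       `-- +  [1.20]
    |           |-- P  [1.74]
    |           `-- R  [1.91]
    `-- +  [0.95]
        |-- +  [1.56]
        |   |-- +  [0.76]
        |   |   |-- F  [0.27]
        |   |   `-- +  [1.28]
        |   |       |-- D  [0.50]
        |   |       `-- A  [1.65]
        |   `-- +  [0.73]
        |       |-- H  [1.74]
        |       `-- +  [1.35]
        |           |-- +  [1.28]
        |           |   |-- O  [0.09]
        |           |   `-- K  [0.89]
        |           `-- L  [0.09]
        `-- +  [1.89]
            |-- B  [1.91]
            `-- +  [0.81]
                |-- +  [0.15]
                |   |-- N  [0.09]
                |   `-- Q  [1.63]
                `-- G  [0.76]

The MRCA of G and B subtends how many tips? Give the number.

4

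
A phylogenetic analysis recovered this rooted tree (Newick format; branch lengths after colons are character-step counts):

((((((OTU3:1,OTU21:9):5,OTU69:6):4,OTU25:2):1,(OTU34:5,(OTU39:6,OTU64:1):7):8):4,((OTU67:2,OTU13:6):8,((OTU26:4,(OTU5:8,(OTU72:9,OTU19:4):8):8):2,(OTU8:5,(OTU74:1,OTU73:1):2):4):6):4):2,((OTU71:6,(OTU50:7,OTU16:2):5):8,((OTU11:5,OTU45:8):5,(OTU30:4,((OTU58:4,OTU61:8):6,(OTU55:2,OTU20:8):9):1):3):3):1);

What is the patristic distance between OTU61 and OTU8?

43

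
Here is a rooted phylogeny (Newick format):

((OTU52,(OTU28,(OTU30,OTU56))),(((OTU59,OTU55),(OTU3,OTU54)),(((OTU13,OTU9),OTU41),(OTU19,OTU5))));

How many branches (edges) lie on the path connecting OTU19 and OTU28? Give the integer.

The MRCA of OTU19 and OTU28 is the root of the tree.
From OTU19 up to that node: 4 branches. From OTU28 up to the same node: 3 branches. Total: 4 + 3 = 7.

7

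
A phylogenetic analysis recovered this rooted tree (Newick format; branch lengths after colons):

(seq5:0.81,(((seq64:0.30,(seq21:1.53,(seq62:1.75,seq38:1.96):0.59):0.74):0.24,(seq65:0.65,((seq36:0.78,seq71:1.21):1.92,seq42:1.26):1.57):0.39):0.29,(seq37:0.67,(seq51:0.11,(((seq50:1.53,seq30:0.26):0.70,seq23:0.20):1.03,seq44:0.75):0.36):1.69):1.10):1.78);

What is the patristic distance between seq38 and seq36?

8.19

The path runs seq38 → … → MRCA → … → seq36; the MRCA is the node subtending ((seq64,(seq21,(seq62,seq38))),(seq65,((seq36,seq71),seq42))).
Branch lengths along that path: 1.96 + 0.59 + 0.74 + 0.24 + 0.39 + 1.57 + 1.92 + 0.78 = 8.19.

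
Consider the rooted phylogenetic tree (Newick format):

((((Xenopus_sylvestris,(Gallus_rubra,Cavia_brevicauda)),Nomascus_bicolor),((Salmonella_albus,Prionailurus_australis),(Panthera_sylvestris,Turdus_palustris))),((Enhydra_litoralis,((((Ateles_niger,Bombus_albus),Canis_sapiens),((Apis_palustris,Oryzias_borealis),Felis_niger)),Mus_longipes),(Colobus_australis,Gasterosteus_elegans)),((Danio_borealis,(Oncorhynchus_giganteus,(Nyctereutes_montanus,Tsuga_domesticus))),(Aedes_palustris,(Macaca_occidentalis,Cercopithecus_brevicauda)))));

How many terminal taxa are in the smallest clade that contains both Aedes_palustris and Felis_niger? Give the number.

17

The MRCA of Aedes_palustris and Felis_niger is the node subtending ((Enhydra_litoralis,((((Ateles_niger,Bombus_albus),Canis_sapiens),((Apis_palustris,Oryzias_borealis),Felis_niger)),Mus_longipes),(Colobus_australis,Gasterosteus_elegans)),((Danio_borealis,(Oncorhynchus_giganteus,(Nyctereutes_montanus,Tsuga_domesticus))),(Aedes_palustris,(Macaca_occidentalis,Cercopithecus_brevicauda)))).
That clade contains 17 terminal taxa: Aedes_palustris, Apis_palustris, Ateles_niger, Bombus_albus, Canis_sapiens, Cercopithecus_brevicauda, Colobus_australis, Danio_borealis, Enhydra_litoralis, Felis_niger, Gasterosteus_elegans, Macaca_occidentalis, Mus_longipes, Nyctereutes_montanus, Oncorhynchus_giganteus, Oryzias_borealis, Tsuga_domesticus.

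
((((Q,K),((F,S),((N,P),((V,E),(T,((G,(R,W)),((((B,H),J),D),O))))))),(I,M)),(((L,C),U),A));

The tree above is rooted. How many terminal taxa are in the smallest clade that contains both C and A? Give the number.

4

The MRCA of C and A is the node subtending (((L,C),U),A).
That clade contains 4 terminal taxa: A, C, L, U.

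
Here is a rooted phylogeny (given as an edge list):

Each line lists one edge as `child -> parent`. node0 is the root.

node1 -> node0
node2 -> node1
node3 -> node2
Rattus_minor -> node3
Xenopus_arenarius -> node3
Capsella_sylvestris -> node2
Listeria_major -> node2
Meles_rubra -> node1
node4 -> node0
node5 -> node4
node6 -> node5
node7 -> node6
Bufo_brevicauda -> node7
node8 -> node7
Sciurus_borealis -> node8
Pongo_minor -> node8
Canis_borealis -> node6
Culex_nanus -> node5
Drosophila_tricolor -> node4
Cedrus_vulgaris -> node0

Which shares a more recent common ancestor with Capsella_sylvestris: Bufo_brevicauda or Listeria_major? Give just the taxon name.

The MRCA of Capsella_sylvestris and Listeria_major subtends ((Rattus_minor,Xenopus_arenarius),Capsella_sylvestris,Listeria_major) (4 taxa).
The MRCA of Capsella_sylvestris and Bufo_brevicauda is the root, subtending the entire tree (12 taxa).
The first is nested inside the second, so Capsella_sylvestris shares a more recent common ancestor with Listeria_major.

Listeria_major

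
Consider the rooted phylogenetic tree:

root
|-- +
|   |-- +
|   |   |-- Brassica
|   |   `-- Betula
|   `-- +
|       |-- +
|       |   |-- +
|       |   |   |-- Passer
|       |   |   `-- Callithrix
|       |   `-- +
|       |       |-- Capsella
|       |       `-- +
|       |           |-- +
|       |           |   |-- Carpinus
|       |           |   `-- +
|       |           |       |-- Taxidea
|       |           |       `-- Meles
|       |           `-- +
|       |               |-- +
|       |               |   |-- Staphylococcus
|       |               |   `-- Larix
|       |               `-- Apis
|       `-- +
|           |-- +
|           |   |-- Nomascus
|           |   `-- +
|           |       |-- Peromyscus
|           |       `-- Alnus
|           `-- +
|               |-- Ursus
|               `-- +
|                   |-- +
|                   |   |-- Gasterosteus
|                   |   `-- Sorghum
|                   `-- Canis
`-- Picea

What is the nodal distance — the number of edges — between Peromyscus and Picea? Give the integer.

The MRCA of Peromyscus and Picea is the root of the tree.
From Peromyscus up to that node: 6 branches. From Picea up to the same node: 1 branch. Total: 6 + 1 = 7.

7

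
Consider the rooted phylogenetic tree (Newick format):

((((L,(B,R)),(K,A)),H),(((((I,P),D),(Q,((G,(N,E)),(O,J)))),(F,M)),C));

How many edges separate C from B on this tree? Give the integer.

7

The MRCA of C and B is the root of the tree.
From C up to that node: 2 branches. From B up to the same node: 5 branches. Total: 2 + 5 = 7.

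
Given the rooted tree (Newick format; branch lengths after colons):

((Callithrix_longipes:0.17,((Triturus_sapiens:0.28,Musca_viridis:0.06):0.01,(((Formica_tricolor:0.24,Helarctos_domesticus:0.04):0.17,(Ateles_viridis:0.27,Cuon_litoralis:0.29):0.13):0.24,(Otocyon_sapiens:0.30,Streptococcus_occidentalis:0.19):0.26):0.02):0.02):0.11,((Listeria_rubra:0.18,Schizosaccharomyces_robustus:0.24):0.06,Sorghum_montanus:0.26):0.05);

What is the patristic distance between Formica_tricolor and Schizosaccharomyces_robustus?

The path runs Formica_tricolor → … → MRCA → … → Schizosaccharomyces_robustus; the MRCA is the root of the tree.
Branch lengths along that path: 0.24 + 0.17 + 0.24 + 0.02 + 0.02 + 0.11 + 0.05 + 0.06 + 0.24 = 1.15.

1.15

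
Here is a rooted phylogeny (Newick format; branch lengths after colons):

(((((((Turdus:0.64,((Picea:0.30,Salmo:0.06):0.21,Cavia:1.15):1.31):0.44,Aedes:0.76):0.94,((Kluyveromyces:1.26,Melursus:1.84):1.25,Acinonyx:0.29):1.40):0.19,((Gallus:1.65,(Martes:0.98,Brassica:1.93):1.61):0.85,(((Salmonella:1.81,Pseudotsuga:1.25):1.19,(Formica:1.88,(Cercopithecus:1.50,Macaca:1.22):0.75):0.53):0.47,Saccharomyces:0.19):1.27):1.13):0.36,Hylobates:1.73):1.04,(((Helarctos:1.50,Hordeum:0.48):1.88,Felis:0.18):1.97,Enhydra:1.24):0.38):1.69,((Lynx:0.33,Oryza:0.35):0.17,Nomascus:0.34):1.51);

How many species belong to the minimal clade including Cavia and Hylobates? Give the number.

18

The MRCA of Cavia and Hylobates is the node subtending (((((Turdus,((Picea,Salmo),Cavia)),Aedes),((Kluyveromyces,Melursus),Acinonyx)),((Gallus,(Martes,Brassica)),(((Salmonella,Pseudotsuga),(Formica,(Cercopithecus,Macaca))),Saccharomyces))),Hylobates).
That clade contains 18 terminal taxa: Acinonyx, Aedes, Brassica, Cavia, Cercopithecus, Formica, Gallus, Hylobates, Kluyveromyces, Macaca, Martes, Melursus, Picea, Pseudotsuga, Saccharomyces, Salmo, Salmonella, Turdus.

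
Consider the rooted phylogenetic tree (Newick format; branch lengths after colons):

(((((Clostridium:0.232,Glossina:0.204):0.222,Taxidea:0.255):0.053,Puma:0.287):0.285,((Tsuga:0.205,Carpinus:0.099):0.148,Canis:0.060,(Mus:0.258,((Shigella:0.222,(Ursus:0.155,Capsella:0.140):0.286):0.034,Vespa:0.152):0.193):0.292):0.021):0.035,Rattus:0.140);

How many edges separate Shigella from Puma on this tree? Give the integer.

The MRCA of Shigella and Puma is the node subtending ((((Clostridium,Glossina),Taxidea),Puma),((Tsuga,Carpinus),Canis,(Mus,((Shigella,(Ursus,Capsella)),Vespa)))).
From Shigella up to that node: 5 branches. From Puma up to the same node: 2 branches. Total: 5 + 2 = 7.

7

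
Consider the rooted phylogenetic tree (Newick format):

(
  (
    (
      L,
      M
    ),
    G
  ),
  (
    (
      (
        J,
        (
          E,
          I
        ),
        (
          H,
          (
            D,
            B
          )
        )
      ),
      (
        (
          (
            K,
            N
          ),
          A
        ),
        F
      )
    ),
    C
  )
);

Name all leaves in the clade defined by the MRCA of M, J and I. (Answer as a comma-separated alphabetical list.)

A, B, C, D, E, F, G, H, I, J, K, L, M, N

Tracing M: it sits inside (L,M).
Tracing J: it sits inside (J,(E,I),(H,(D,B))).
Tracing I: it sits inside (E,I).
The smallest clade enclosing all 3 is the whole tree (their MRCA is the root), so the answer is all 14 tips in alphabetical order.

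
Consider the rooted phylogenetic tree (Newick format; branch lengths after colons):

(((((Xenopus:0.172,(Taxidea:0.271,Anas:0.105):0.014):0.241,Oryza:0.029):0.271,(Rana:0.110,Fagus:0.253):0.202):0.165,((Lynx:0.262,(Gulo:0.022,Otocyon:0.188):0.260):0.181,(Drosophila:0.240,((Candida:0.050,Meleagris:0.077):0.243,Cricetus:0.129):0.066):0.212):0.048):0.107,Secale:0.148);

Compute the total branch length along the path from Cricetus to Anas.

The path runs Cricetus → … → MRCA → … → Anas; the MRCA is the node subtending ((((Xenopus,(Taxidea,Anas)),Oryza),(Rana,Fagus)),((Lynx,(Gulo,Otocyon)),(Drosophila,((Candida,Meleagris),Cricetus)))).
Branch lengths along that path: 0.129 + 0.066 + 0.212 + 0.048 + 0.165 + 0.271 + 0.241 + 0.014 + 0.105 = 1.251.

1.251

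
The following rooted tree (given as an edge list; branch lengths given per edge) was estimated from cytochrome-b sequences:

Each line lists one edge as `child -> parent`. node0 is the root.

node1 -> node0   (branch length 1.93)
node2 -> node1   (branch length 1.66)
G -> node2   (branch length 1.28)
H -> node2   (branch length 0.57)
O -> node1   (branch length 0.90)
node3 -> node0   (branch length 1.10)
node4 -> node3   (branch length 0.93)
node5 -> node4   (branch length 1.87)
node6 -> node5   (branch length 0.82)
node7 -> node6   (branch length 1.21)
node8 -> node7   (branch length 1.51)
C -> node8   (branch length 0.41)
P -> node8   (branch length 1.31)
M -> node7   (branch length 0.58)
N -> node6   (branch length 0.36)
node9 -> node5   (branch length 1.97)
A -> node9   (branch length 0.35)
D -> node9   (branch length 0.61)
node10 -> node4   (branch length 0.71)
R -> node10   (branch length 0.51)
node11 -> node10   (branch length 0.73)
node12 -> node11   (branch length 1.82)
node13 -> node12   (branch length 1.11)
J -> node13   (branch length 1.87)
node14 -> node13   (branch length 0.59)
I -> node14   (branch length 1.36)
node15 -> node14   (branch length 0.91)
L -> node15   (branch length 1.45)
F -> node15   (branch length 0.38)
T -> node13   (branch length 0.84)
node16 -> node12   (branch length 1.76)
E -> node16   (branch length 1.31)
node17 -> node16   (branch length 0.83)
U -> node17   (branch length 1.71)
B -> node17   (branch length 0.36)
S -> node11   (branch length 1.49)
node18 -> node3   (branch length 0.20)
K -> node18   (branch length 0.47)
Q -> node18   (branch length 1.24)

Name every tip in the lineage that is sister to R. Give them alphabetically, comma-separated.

R attaches to the tree at the node subtending (R,(((J,(I,(L,F)),T),(E,(U,B))),S)).
The other lineage descending from that same node — the sister group — is (((J,(I,(L,F)),T),(E,(U,B))),S); its 9 tips in alphabetical order are the answer.

B, E, F, I, J, L, S, T, U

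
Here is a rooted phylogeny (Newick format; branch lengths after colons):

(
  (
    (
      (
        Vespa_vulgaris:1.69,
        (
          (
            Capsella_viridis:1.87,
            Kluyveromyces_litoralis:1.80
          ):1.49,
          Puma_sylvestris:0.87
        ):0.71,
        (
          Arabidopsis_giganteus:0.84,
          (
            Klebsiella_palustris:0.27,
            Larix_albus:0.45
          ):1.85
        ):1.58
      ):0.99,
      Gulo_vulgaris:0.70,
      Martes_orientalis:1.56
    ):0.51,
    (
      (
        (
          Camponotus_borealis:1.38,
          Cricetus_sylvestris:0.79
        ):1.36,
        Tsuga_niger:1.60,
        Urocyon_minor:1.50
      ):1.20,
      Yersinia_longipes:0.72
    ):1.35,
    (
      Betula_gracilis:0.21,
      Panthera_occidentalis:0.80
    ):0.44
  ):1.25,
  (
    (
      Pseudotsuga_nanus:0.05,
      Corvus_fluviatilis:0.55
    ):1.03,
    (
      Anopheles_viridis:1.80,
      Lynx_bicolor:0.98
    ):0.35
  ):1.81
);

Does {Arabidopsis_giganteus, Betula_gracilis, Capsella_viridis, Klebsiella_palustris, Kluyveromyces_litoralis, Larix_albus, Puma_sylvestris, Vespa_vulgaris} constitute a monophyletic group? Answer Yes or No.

No

The MRCA of the listed taxa subtends (((Vespa_vulgaris,((Capsella_viridis,Kluyveromyces_litoralis),Puma_sylvestris),(Arabidopsis_giganteus,(Klebsiella_palustris,Larix_albus))),Gulo_vulgaris,Martes_orientalis),(((Camponotus_borealis,Cricetus_sylvestris),Tsuga_niger,Urocyon_minor),Yersinia_longipes),(Betula_gracilis,Panthera_occidentalis)).
That clade also contains Camponotus_borealis, Cricetus_sylvestris, Gulo_vulgaris, Martes_orientalis, Panthera_occidentalis, Tsuga_niger, Urocyon_minor, Yersinia_longipes, which are not in the proposed group, so the group is not monophyletic.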